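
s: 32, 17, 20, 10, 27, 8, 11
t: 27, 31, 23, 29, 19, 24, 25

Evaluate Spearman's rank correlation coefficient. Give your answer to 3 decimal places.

-0.214

Rank s: 7, 4, 5, 2, 6, 1, 3
Rank t: 5, 7, 2, 6, 1, 3, 4
d = rank(s) − rank(t): 2, -3, 3, -4, 5, -2, -1; Σd² = 68
ρ = 1 − 6Σd² / [n(n²−1)] = 1 − 6×68 / (7×48) = 1 − 408/336 ≈ -0.214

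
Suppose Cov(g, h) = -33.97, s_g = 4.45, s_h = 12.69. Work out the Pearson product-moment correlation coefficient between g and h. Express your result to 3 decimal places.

r = Cov(g,h) / (s_g · s_h) = -33.97 / (4.45 × 12.69)
  = -33.97 / 56.4705 ≈ -0.602

-0.602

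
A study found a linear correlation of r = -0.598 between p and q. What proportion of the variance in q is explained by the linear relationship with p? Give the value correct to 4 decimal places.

0.3576

r² = (-0.598)² = 0.3576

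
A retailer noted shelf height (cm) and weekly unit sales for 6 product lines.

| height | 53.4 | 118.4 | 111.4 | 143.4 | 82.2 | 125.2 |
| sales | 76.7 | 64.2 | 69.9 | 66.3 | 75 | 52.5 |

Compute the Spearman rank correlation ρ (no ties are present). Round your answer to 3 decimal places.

Rank height: 1, 4, 3, 6, 2, 5
Rank sales: 6, 2, 4, 3, 5, 1
d = rank(height) − rank(sales): -5, 2, -1, 3, -3, 4; Σd² = 64
ρ = 1 − 6Σd² / [n(n²−1)] = 1 − 6×64 / (6×35) = 1 − 384/210 ≈ -0.829

-0.829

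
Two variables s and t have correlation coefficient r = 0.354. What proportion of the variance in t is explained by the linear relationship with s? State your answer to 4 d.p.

0.1253

r² = (0.354)² = 0.1253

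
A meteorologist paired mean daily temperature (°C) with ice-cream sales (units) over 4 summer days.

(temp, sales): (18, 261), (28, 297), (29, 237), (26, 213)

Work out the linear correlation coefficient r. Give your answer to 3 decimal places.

-0.050

n = 4, Σx = 101, Σy = 1008, Σx² = 2625, Σy² = 257868, Σxy = 25425
nΣxy − ΣxΣy = 101700 − 101808 = -108
nΣx² − (Σx)² = 10500 − 10201 = 299; nΣy² − (Σy)² = 1031472 − 1016064 = 15408
r = -108 / √(299 × 15408) = -108 / 2146.3905 ≈ -0.050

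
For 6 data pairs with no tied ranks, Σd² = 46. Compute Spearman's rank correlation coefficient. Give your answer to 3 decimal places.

ρ = 1 − 6Σd² / [n(n²−1)] = 1 − 6×46 / (6×35)
  = 1 − 276/210 = 1 − 1.3143 ≈ -0.314

-0.314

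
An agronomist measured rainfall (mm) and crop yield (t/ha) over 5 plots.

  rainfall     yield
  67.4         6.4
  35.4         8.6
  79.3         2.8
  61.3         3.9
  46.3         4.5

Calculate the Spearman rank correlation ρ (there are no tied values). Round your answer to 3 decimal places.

-0.700

Rank rainfall: 4, 1, 5, 3, 2
Rank yield: 4, 5, 1, 2, 3
d = rank(rainfall) − rank(yield): 0, -4, 4, 1, -1; Σd² = 34
ρ = 1 − 6Σd² / [n(n²−1)] = 1 − 6×34 / (5×24) = 1 − 204/120 ≈ -0.700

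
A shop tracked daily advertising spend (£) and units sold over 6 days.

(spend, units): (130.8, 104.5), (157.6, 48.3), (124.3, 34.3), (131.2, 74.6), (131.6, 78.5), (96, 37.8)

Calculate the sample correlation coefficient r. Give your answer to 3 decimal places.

n = 6, Σx = 771.5, Σy = 378, Σx² = 101144.89, Σy² = 27585.88, Σxy = 49291.09
nΣxy − ΣxΣy = 295746.54 − 291627 = 4119.54
nΣx² − (Σx)² = 606869.34 − 595212.25 = 11657.09; nΣy² − (Σy)² = 165515.28 − 142884 = 22631.28
r = 4119.54 / √(11657.09 × 22631.28) = 4119.54 / 16242.3788 ≈ 0.254

0.254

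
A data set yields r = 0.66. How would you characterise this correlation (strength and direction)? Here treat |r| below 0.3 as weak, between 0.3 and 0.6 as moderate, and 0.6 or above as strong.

strong positive

r = 0.66 > 0 so the relationship is positive.
|r| = 0.66, which falls in the strong range.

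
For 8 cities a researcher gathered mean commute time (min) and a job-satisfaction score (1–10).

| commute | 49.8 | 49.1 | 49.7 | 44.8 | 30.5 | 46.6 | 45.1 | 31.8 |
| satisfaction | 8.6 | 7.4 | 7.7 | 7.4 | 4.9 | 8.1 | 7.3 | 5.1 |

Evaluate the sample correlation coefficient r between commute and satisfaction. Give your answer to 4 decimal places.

n = 8, Σx = 347.4, Σy = 56.5, Σx² = 15515.04, Σy² = 411.69, Σxy = 2524.15
nΣxy − ΣxΣy = 20193.2 − 19628.1 = 565.1
nΣx² − (Σx)² = 124120.32 − 120686.76 = 3433.56; nΣy² − (Σy)² = 3293.52 − 3192.25 = 101.27
r = 565.1 / √(3433.56 × 101.27) = 565.1 / 589.6750 ≈ 0.9583

0.9583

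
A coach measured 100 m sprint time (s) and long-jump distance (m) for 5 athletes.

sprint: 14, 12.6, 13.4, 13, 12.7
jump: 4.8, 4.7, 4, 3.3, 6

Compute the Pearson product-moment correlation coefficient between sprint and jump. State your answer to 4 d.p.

-0.2047

n = 5, Σx = 65.7, Σy = 22.8, Σx² = 864.61, Σy² = 108.02, Σxy = 299.12
nΣxy − ΣxΣy = 1495.6 − 1497.96 = -2.36
nΣx² − (Σx)² = 4323.05 − 4316.49 = 6.56; nΣy² − (Σy)² = 540.1 − 519.84 = 20.26
r = -2.36 / √(6.56 × 20.26) = -2.36 / 11.5285 ≈ -0.2047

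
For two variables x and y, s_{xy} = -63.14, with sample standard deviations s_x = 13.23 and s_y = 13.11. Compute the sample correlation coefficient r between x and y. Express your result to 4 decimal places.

r = Cov(x,y) / (s_x · s_y) = -63.14 / (13.23 × 13.11)
  = -63.14 / 173.4453 ≈ -0.3640

-0.3640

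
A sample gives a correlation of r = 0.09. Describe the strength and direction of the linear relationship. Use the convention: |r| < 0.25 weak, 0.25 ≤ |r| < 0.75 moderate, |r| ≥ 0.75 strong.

r = 0.09 > 0 so the relationship is positive.
|r| = 0.09, which falls in the weak range.

weak positive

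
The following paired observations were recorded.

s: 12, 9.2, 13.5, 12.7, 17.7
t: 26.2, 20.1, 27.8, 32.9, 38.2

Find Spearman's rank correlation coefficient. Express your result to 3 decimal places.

0.900

Rank s: 2, 1, 4, 3, 5
Rank t: 2, 1, 3, 4, 5
d = rank(s) − rank(t): 0, 0, 1, -1, 0; Σd² = 2
ρ = 1 − 6Σd² / [n(n²−1)] = 1 − 6×2 / (5×24) = 1 − 12/120 ≈ 0.900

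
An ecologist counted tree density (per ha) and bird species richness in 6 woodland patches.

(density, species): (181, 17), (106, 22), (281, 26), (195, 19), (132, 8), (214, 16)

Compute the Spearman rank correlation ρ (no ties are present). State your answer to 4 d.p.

Rank density: 3, 1, 6, 4, 2, 5
Rank species: 3, 5, 6, 4, 1, 2
d = rank(density) − rank(species): 0, -4, 0, 0, 1, 3; Σd² = 26
ρ = 1 − 6Σd² / [n(n²−1)] = 1 − 6×26 / (6×35) = 1 − 156/210 ≈ 0.2571

0.2571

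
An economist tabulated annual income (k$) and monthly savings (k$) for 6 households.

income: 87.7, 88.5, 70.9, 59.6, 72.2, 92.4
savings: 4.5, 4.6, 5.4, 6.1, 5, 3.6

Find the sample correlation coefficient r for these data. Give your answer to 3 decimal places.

n = 6, Σx = 471.3, Σy = 29.2, Σx² = 37853.11, Σy² = 145.74, Σxy = 2241.81
nΣxy − ΣxΣy = 13450.86 − 13761.96 = -311.1
nΣx² − (Σx)² = 227118.66 − 222123.69 = 4994.97; nΣy² − (Σy)² = 874.44 − 852.64 = 21.8
r = -311.1 / √(4994.97 × 21.8) = -311.1 / 329.9854 ≈ -0.943

-0.943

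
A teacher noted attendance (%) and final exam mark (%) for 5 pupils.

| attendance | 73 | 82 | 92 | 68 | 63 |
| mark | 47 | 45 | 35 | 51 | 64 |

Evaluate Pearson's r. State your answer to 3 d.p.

n = 5, Σx = 378, Σy = 242, Σx² = 29110, Σy² = 12156, Σxy = 17841
nΣxy − ΣxΣy = 89205 − 91476 = -2271
nΣx² − (Σx)² = 145550 − 142884 = 2666; nΣy² − (Σy)² = 60780 − 58564 = 2216
r = -2271 / √(2666 × 2216) = -2271 / 2430.6082 ≈ -0.934

-0.934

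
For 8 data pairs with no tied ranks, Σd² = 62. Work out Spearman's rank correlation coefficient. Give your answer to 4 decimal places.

0.2619

ρ = 1 − 6Σd² / [n(n²−1)] = 1 − 6×62 / (8×63)
  = 1 − 372/504 = 1 − 0.73810 ≈ 0.2619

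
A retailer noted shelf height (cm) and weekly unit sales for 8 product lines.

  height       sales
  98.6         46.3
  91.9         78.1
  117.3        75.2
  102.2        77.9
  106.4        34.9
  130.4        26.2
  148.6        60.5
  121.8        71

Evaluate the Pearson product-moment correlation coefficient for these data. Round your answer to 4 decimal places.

-0.2245

n = 8, Σx = 917.2, Σy = 470.1, Σx² = 107614.02, Σy² = 30572.45, Σxy = 53292.85
nΣxy − ΣxΣy = 426342.8 − 431175.72 = -4832.92
nΣx² − (Σx)² = 860912.16 − 841255.84 = 19656.32; nΣy² − (Σy)² = 244579.6 − 220994.01 = 23585.59
r = -4832.92 / √(19656.32 × 23585.59) = -4832.92 / 21531.5096 ≈ -0.2245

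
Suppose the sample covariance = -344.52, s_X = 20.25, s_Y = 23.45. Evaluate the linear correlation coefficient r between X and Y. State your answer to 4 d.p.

-0.7255

r = Cov(X,Y) / (s_X · s_Y) = -344.52 / (20.25 × 23.45)
  = -344.52 / 474.8625 ≈ -0.7255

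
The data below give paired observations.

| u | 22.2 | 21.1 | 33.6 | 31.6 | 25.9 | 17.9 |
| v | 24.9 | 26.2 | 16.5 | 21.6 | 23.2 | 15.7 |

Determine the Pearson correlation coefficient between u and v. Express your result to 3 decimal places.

n = 6, Σu = 152.3, Σv = 128.1, Σu² = 4056.79, Σv² = 2829.99, Σuv = 3224.47
nΣuv − ΣuΣv = 19346.82 − 19509.63 = -162.81
nΣu² − (Σu)² = 24340.74 − 23195.29 = 1145.45; nΣv² − (Σv)² = 16979.94 − 16409.61 = 570.33
r = -162.81 / √(1145.45 × 570.33) = -162.81 / 808.2602 ≈ -0.201

-0.201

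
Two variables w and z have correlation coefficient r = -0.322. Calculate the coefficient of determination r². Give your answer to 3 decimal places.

0.104

r² = (-0.322)² = 0.104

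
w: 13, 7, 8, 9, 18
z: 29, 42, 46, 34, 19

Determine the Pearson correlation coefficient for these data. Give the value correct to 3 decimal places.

n = 5, Σw = 55, Σz = 170, Σw² = 687, Σz² = 6238, Σwz = 1687
nΣwz − ΣwΣz = 8435 − 9350 = -915
nΣw² − (Σw)² = 3435 − 3025 = 410; nΣz² − (Σz)² = 31190 − 28900 = 2290
r = -915 / √(410 × 2290) = -915 / 968.9685 ≈ -0.944

-0.944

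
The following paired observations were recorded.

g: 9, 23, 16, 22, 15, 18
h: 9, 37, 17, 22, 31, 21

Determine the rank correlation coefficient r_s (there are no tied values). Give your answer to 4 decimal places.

0.6571

Rank g: 1, 6, 3, 5, 2, 4
Rank h: 1, 6, 2, 4, 5, 3
d = rank(g) − rank(h): 0, 0, 1, 1, -3, 1; Σd² = 12
ρ = 1 − 6Σd² / [n(n²−1)] = 1 − 6×12 / (6×35) = 1 − 72/210 ≈ 0.6571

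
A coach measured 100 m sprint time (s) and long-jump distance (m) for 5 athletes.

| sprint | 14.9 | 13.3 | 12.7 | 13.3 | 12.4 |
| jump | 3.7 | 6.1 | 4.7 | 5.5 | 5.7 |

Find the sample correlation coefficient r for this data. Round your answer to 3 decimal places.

-0.691

n = 5, Σx = 66.6, Σy = 25.7, Σx² = 890.84, Σy² = 135.73, Σxy = 339.78
nΣxy − ΣxΣy = 1698.9 − 1711.62 = -12.72
nΣx² − (Σx)² = 4454.2 − 4435.56 = 18.64; nΣy² − (Σy)² = 678.65 − 660.49 = 18.16
r = -12.72 / √(18.64 × 18.16) = -12.72 / 18.3984 ≈ -0.691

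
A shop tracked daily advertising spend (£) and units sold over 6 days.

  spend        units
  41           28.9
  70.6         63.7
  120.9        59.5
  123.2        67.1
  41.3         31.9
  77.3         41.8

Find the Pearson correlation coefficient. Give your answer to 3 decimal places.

n = 6, Σx = 474.3, Σy = 292.9, Σx² = 44141.39, Σy² = 15700.41, Σxy = 25691
nΣxy − ΣxΣy = 154146 − 138922.47 = 15223.53
nΣx² − (Σx)² = 264848.34 − 224960.49 = 39887.85; nΣy² − (Σy)² = 94202.46 − 85790.41 = 8412.05
r = 15223.53 / √(39887.85 × 8412.05) = 15223.53 / 18317.7124 ≈ 0.831

0.831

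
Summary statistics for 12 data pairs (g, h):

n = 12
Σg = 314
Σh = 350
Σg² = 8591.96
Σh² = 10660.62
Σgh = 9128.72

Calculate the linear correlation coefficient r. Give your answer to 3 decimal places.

-0.072

r = (nΣgh − ΣgΣh) / √[(nΣg² − (Σg)²)(nΣh² − (Σh)²)]
Numerator: 12×9128.72 − 314×350 = -355.36
Denominator: √[(103103.52 − 98596)(127927.44 − 122500)] = √[4507.52 × 5427.44] = 4946.1393
r = -355.36 / 4946.1393 ≈ -0.072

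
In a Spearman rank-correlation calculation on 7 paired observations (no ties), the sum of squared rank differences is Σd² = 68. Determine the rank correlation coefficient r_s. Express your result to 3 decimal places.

-0.214

ρ = 1 − 6Σd² / [n(n²−1)] = 1 − 6×68 / (7×48)
  = 1 − 408/336 = 1 − 1.2143 ≈ -0.214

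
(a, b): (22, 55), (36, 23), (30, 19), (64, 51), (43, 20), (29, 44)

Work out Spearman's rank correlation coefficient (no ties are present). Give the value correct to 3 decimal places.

-0.257

Rank a: 1, 4, 3, 6, 5, 2
Rank b: 6, 3, 1, 5, 2, 4
d = rank(a) − rank(b): -5, 1, 2, 1, 3, -2; Σd² = 44
ρ = 1 − 6Σd² / [n(n²−1)] = 1 − 6×44 / (6×35) = 1 − 264/210 ≈ -0.257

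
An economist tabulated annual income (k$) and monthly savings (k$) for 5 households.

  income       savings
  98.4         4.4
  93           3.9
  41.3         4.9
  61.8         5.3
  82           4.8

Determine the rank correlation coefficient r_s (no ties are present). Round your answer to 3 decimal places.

-0.800

Rank income: 5, 4, 1, 2, 3
Rank savings: 2, 1, 4, 5, 3
d = rank(income) − rank(savings): 3, 3, -3, -3, 0; Σd² = 36
ρ = 1 − 6Σd² / [n(n²−1)] = 1 − 6×36 / (5×24) = 1 − 216/120 ≈ -0.800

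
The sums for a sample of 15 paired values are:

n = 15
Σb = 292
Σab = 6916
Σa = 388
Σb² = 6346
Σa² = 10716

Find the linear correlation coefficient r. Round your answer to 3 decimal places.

r = (nΣab − ΣaΣb) / √[(nΣa² − (Σa)²)(nΣb² − (Σb)²)]
Numerator: 15×6916 − 388×292 = -9556
Denominator: √[(160740 − 150544)(95190 − 85264)] = √[10196 × 9926] = 10060.0942
r = -9556 / 10060.0942 ≈ -0.950

-0.950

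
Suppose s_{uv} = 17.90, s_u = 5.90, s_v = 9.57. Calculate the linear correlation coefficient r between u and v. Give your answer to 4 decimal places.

0.3170

r = Cov(u,v) / (s_u · s_v) = 17.90 / (5.90 × 9.57)
  = 17.90 / 56.4630 ≈ 0.3170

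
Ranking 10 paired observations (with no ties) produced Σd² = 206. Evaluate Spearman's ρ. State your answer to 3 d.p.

-0.248

ρ = 1 − 6Σd² / [n(n²−1)] = 1 − 6×206 / (10×99)
  = 1 − 1236/990 = 1 − 1.2485 ≈ -0.248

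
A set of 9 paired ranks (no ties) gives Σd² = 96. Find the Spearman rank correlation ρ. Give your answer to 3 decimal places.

0.200

ρ = 1 − 6Σd² / [n(n²−1)] = 1 − 6×96 / (9×80)
  = 1 − 576/720 = 1 − 0.8000 ≈ 0.200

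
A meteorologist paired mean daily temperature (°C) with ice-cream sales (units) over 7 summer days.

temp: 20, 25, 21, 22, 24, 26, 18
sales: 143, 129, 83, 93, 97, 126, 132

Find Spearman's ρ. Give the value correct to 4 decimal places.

-0.2857

Rank temp: 2, 6, 3, 4, 5, 7, 1
Rank sales: 7, 5, 1, 2, 3, 4, 6
d = rank(temp) − rank(sales): -5, 1, 2, 2, 2, 3, -5; Σd² = 72
ρ = 1 − 6Σd² / [n(n²−1)] = 1 − 6×72 / (7×48) = 1 − 432/336 ≈ -0.2857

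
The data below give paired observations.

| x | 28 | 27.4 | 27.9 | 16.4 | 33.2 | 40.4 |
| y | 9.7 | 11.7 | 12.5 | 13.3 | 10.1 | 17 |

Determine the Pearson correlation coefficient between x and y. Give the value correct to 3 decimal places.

n = 6, Σx = 173.3, Σy = 74.3, Σx² = 5316.53, Σy² = 955.13, Σxy = 2181.17
nΣxy − ΣxΣy = 13087.02 − 12876.19 = 210.83
nΣx² − (Σx)² = 31899.18 − 30032.89 = 1866.29; nΣy² − (Σy)² = 5730.78 − 5520.49 = 210.29
r = 210.83 / √(1866.29 × 210.29) = 210.83 / 626.4680 ≈ 0.337

0.337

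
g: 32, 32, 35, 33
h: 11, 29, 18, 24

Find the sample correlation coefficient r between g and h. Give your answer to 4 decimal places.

-0.1214

n = 4, Σg = 132, Σh = 82, Σg² = 4362, Σh² = 1862, Σgh = 2702
nΣgh − ΣgΣh = 10808 − 10824 = -16
nΣg² − (Σg)² = 17448 − 17424 = 24; nΣh² − (Σh)² = 7448 − 6724 = 724
r = -16 / √(24 × 724) = -16 / 131.8181 ≈ -0.1214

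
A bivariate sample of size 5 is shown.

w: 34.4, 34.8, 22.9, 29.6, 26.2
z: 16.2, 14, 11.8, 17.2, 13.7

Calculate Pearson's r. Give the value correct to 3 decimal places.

0.597

n = 5, Σw = 147.9, Σz = 72.9, Σw² = 4481.41, Σz² = 1081.21, Σwz = 2182.76
nΣwz − ΣwΣz = 10913.8 − 10781.91 = 131.89
nΣw² − (Σw)² = 22407.05 − 21874.41 = 532.64; nΣz² − (Σz)² = 5406.05 − 5314.41 = 91.64
r = 131.89 / √(532.64 × 91.64) = 131.89 / 220.9324 ≈ 0.597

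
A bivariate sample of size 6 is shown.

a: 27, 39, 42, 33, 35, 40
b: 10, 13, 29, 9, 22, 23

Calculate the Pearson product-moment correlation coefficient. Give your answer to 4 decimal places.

n = 6, Σa = 216, Σb = 106, Σa² = 7928, Σb² = 2204, Σab = 3982
nΣab − ΣaΣb = 23892 − 22896 = 996
nΣa² − (Σa)² = 47568 − 46656 = 912; nΣb² − (Σb)² = 13224 − 11236 = 1988
r = 996 / √(912 × 1988) = 996 / 1346.4977 ≈ 0.7397

0.7397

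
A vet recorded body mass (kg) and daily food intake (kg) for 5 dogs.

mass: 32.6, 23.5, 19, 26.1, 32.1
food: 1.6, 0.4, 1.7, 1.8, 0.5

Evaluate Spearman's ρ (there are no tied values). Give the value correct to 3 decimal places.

Rank mass: 5, 2, 1, 3, 4
Rank food: 3, 1, 4, 5, 2
d = rank(mass) − rank(food): 2, 1, -3, -2, 2; Σd² = 22
ρ = 1 − 6Σd² / [n(n²−1)] = 1 − 6×22 / (5×24) = 1 − 132/120 ≈ -0.100

-0.100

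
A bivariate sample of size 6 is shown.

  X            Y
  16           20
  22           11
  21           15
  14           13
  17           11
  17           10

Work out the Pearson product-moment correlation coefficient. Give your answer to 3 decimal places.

-0.187

n = 6, ΣX = 107, ΣY = 80, ΣX² = 1955, ΣY² = 1136, ΣXY = 1416
nΣXY − ΣXΣY = 8496 − 8560 = -64
nΣX² − (ΣX)² = 11730 − 11449 = 281; nΣY² − (ΣY)² = 6816 − 6400 = 416
r = -64 / √(281 × 416) = -64 / 341.9006 ≈ -0.187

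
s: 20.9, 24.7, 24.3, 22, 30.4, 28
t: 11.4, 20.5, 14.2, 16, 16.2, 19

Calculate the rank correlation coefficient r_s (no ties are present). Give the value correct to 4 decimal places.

Rank s: 1, 4, 3, 2, 6, 5
Rank t: 1, 6, 2, 3, 4, 5
d = rank(s) − rank(t): 0, -2, 1, -1, 2, 0; Σd² = 10
ρ = 1 − 6Σd² / [n(n²−1)] = 1 − 6×10 / (6×35) = 1 − 60/210 ≈ 0.7143

0.7143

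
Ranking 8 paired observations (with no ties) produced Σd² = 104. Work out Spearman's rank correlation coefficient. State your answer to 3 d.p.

-0.238

ρ = 1 − 6Σd² / [n(n²−1)] = 1 − 6×104 / (8×63)
  = 1 − 624/504 = 1 − 1.2381 ≈ -0.238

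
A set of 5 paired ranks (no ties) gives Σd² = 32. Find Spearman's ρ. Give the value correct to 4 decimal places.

ρ = 1 − 6Σd² / [n(n²−1)] = 1 − 6×32 / (5×24)
  = 1 − 192/120 = 1 − 1.60000 ≈ -0.6000

-0.6000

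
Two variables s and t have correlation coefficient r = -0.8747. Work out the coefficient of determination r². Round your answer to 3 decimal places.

r² = (-0.8747)² = 0.765

0.765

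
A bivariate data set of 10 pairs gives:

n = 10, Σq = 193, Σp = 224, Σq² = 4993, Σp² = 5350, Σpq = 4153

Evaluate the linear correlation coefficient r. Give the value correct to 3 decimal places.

-0.262

r = (nΣpq − ΣpΣq) / √[(nΣp² − (Σp)²)(nΣq² − (Σq)²)]
Numerator: 10×4153 − 224×193 = -1702
Denominator: √[(53500 − 50176)(49930 − 37249)] = √[3324 × 12681] = 6492.4297
r = -1702 / 6492.4297 ≈ -0.262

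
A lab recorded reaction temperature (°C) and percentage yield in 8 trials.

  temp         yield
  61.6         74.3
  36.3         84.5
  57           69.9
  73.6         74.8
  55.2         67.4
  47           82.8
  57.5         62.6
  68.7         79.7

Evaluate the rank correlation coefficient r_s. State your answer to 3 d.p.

Rank temp: 6, 1, 4, 8, 3, 2, 5, 7
Rank yield: 4, 8, 3, 5, 2, 7, 1, 6
d = rank(temp) − rank(yield): 2, -7, 1, 3, 1, -5, 4, 1; Σd² = 106
ρ = 1 − 6Σd² / [n(n²−1)] = 1 − 6×106 / (8×63) = 1 − 636/504 ≈ -0.262

-0.262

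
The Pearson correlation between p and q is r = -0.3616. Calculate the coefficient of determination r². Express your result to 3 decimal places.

0.131

r² = (-0.3616)² = 0.131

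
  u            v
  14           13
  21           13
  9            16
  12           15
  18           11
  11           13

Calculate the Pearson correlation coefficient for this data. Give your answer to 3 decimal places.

n = 6, Σu = 85, Σv = 81, Σu² = 1307, Σv² = 1109, Σuv = 1120
nΣuv − ΣuΣv = 6720 − 6885 = -165
nΣu² − (Σu)² = 7842 − 7225 = 617; nΣv² − (Σv)² = 6654 − 6561 = 93
r = -165 / √(617 × 93) = -165 / 239.5433 ≈ -0.689

-0.689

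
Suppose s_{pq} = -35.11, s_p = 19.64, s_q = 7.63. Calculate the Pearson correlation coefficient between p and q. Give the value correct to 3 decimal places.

r = Cov(p,q) / (s_p · s_q) = -35.11 / (19.64 × 7.63)
  = -35.11 / 149.8532 ≈ -0.234

-0.234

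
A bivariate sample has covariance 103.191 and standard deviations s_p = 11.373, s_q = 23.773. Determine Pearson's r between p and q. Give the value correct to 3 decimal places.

r = Cov(p,q) / (s_p · s_q) = 103.191 / (11.373 × 23.773)
  = 103.191 / 270.3703 ≈ 0.382

0.382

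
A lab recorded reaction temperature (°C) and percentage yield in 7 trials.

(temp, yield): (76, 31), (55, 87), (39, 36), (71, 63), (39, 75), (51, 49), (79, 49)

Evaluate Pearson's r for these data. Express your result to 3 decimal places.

n = 7, Σx = 410, Σy = 390, Σx² = 25726, Σy² = 24222, Σxy = 22313
nΣxy − ΣxΣy = 156191 − 159900 = -3709
nΣx² − (Σx)² = 180082 − 168100 = 11982; nΣy² − (Σy)² = 169554 − 152100 = 17454
r = -3709 / √(11982 × 17454) = -3709 / 14461.4601 ≈ -0.256

-0.256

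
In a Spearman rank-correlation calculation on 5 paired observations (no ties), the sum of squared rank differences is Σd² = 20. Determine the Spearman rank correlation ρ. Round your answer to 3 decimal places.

0.000

ρ = 1 − 6Σd² / [n(n²−1)] = 1 − 6×20 / (5×24)
  = 1 − 120/120 = 1 − 1.0000 ≈ 0.000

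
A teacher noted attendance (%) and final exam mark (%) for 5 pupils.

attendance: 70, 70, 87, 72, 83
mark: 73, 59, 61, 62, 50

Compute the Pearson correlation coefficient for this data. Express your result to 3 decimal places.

-0.535

n = 5, Σx = 382, Σy = 305, Σx² = 29442, Σy² = 18875, Σxy = 23161
nΣxy − ΣxΣy = 115805 − 116510 = -705
nΣx² − (Σx)² = 147210 − 145924 = 1286; nΣy² − (Σy)² = 94375 − 93025 = 1350
r = -705 / √(1286 × 1350) = -705 / 1317.6115 ≈ -0.535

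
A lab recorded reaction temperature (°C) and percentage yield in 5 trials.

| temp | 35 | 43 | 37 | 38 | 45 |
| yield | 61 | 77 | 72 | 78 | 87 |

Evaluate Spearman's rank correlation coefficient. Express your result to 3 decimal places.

Rank temp: 1, 4, 2, 3, 5
Rank yield: 1, 3, 2, 4, 5
d = rank(temp) − rank(yield): 0, 1, 0, -1, 0; Σd² = 2
ρ = 1 − 6Σd² / [n(n²−1)] = 1 − 6×2 / (5×24) = 1 − 12/120 ≈ 0.900

0.900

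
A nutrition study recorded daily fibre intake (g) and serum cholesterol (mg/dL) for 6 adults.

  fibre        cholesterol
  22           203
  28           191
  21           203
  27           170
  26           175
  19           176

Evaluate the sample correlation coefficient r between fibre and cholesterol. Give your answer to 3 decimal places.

n = 6, Σx = 143, Σy = 1118, Σx² = 3475, Σy² = 209400, Σxy = 26561
nΣxy − ΣxΣy = 159366 − 159874 = -508
nΣx² − (Σx)² = 20850 − 20449 = 401; nΣy² − (Σy)² = 1256400 − 1249924 = 6476
r = -508 / √(401 × 6476) = -508 / 1611.4825 ≈ -0.315

-0.315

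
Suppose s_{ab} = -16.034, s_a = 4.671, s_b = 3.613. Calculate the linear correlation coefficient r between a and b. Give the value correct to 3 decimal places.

-0.950

r = Cov(a,b) / (s_a · s_b) = -16.034 / (4.671 × 3.613)
  = -16.034 / 16.8763 ≈ -0.950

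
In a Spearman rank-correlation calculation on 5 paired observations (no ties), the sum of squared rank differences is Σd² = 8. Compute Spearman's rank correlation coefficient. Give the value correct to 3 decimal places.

0.600

ρ = 1 − 6Σd² / [n(n²−1)] = 1 − 6×8 / (5×24)
  = 1 − 48/120 = 1 − 0.4000 ≈ 0.600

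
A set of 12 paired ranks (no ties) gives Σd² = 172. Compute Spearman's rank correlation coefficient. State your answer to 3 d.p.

ρ = 1 − 6Σd² / [n(n²−1)] = 1 − 6×172 / (12×143)
  = 1 − 1032/1716 = 1 − 0.6014 ≈ 0.399

0.399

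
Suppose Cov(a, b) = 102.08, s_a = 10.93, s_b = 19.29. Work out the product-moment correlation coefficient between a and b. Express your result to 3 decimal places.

0.484

r = Cov(a,b) / (s_a · s_b) = 102.08 / (10.93 × 19.29)
  = 102.08 / 210.8397 ≈ 0.484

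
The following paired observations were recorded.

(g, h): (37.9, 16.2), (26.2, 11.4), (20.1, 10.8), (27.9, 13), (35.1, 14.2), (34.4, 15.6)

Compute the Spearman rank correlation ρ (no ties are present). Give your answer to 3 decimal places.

0.943

Rank g: 6, 2, 1, 3, 5, 4
Rank h: 6, 2, 1, 3, 4, 5
d = rank(g) − rank(h): 0, 0, 0, 0, 1, -1; Σd² = 2
ρ = 1 − 6Σd² / [n(n²−1)] = 1 − 6×2 / (6×35) = 1 − 12/210 ≈ 0.943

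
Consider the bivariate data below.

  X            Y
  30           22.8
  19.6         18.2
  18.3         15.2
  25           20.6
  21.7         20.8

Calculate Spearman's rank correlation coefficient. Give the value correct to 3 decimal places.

0.900

Rank X: 5, 2, 1, 4, 3
Rank Y: 5, 2, 1, 3, 4
d = rank(X) − rank(Y): 0, 0, 0, 1, -1; Σd² = 2
ρ = 1 − 6Σd² / [n(n²−1)] = 1 − 6×2 / (5×24) = 1 − 12/120 ≈ 0.900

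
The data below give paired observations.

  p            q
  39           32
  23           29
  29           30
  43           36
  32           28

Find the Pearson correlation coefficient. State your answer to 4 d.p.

n = 5, Σp = 166, Σq = 155, Σp² = 5764, Σq² = 4845, Σpq = 5229
nΣpq − ΣpΣq = 26145 − 25730 = 415
nΣp² − (Σp)² = 28820 − 27556 = 1264; nΣq² − (Σq)² = 24225 − 24025 = 200
r = 415 / √(1264 × 200) = 415 / 502.7922 ≈ 0.8254

0.8254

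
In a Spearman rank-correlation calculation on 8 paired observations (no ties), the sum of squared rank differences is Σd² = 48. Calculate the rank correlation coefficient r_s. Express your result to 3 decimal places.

0.429

ρ = 1 − 6Σd² / [n(n²−1)] = 1 − 6×48 / (8×63)
  = 1 − 288/504 = 1 − 0.5714 ≈ 0.429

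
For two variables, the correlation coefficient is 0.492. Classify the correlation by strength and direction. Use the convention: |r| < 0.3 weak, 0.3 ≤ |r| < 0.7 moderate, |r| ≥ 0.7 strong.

r = 0.492 > 0 so the relationship is positive.
|r| = 0.492, which falls in the moderate range.

moderate positive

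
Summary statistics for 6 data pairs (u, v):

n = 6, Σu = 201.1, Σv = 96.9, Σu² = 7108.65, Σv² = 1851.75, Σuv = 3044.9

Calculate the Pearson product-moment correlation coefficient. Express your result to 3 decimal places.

r = (nΣuv − ΣuΣv) / √[(nΣu² − (Σu)²)(nΣv² − (Σv)²)]
Numerator: 6×3044.9 − 201.1×96.9 = -1217.19
Denominator: √[(42651.9 − 40441.21)(11110.5 − 9389.61)] = √[2210.69 × 1720.89] = 1950.4754
r = -1217.19 / 1950.4754 ≈ -0.624

-0.624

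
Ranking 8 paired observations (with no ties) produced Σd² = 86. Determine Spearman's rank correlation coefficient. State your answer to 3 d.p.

ρ = 1 − 6Σd² / [n(n²−1)] = 1 − 6×86 / (8×63)
  = 1 − 516/504 = 1 − 1.0238 ≈ -0.024

-0.024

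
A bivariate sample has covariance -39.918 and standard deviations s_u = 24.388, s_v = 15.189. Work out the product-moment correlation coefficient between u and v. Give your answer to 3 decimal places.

r = Cov(u,v) / (s_u · s_v) = -39.918 / (24.388 × 15.189)
  = -39.918 / 370.4293 ≈ -0.108

-0.108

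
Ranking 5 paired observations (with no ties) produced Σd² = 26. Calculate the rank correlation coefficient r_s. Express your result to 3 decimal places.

ρ = 1 − 6Σd² / [n(n²−1)] = 1 − 6×26 / (5×24)
  = 1 − 156/120 = 1 − 1.3000 ≈ -0.300

-0.300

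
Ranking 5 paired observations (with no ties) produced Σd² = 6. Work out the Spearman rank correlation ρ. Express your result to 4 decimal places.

ρ = 1 − 6Σd² / [n(n²−1)] = 1 − 6×6 / (5×24)
  = 1 − 36/120 = 1 − 0.30000 ≈ 0.7000

0.7000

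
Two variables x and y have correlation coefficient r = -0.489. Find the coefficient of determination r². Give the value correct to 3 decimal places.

r² = (-0.489)² = 0.239

0.239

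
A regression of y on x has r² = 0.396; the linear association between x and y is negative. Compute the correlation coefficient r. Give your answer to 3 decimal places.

-0.629

|r| = √0.396 = 0.629
The association is negative, so r = −0.629.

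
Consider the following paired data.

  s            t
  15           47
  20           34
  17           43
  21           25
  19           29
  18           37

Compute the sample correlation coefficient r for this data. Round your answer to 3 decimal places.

n = 6, Σs = 110, Σt = 215, Σs² = 2040, Σt² = 8049, Σst = 3858
nΣst − ΣsΣt = 23148 − 23650 = -502
nΣs² − (Σs)² = 12240 − 12100 = 140; nΣt² − (Σt)² = 48294 − 46225 = 2069
r = -502 / √(140 × 2069) = -502 / 538.2007 ≈ -0.933

-0.933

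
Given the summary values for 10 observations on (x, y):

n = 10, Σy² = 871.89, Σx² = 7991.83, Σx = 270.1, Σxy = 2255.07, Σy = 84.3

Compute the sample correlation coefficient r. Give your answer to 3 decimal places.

-0.065

r = (nΣxy − ΣxΣy) / √[(nΣx² − (Σx)²)(nΣy² − (Σy)²)]
Numerator: 10×2255.07 − 270.1×84.3 = -218.73
Denominator: √[(79918.3 − 72954.01)(8718.9 − 7106.49)] = √[6964.29 × 1612.41] = 3351.0134
r = -218.73 / 3351.0134 ≈ -0.065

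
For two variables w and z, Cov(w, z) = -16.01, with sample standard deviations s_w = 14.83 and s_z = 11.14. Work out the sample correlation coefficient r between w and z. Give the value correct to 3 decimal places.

r = Cov(w,z) / (s_w · s_z) = -16.01 / (14.83 × 11.14)
  = -16.01 / 165.2062 ≈ -0.097

-0.097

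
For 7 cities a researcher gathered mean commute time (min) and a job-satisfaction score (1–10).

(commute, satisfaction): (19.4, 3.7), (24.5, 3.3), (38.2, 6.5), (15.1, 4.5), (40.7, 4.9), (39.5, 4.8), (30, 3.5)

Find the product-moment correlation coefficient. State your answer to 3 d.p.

0.565

n = 7, Σx = 207.4, Σy = 31.2, Σx² = 6780.6, Σy² = 146.38, Σxy = 962.91
nΣxy − ΣxΣy = 6740.37 − 6470.88 = 269.49
nΣx² − (Σx)² = 47464.2 − 43014.76 = 4449.44; nΣy² − (Σy)² = 1024.66 − 973.44 = 51.22
r = 269.49 / √(4449.44 × 51.22) = 269.49 / 477.3891 ≈ 0.565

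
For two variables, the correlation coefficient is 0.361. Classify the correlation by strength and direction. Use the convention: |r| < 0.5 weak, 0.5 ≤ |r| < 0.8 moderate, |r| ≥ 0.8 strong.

r = 0.361 > 0 so the relationship is positive.
|r| = 0.361, which falls in the weak range.

weak positive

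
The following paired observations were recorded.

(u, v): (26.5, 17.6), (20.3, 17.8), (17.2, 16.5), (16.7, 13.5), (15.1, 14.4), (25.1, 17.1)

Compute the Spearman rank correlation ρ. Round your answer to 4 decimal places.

0.7714

Rank u: 6, 4, 3, 2, 1, 5
Rank v: 5, 6, 3, 1, 2, 4
d = rank(u) − rank(v): 1, -2, 0, 1, -1, 1; Σd² = 8
ρ = 1 − 6Σd² / [n(n²−1)] = 1 − 6×8 / (6×35) = 1 − 48/210 ≈ 0.7714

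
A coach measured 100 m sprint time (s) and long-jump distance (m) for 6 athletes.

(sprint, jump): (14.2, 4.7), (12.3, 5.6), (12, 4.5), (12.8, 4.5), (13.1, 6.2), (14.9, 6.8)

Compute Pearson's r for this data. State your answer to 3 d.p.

0.523

n = 6, Σx = 79.3, Σy = 32.3, Σx² = 1054.39, Σy² = 178.63, Σxy = 429.76
nΣxy − ΣxΣy = 2578.56 − 2561.39 = 17.17
nΣx² − (Σx)² = 6326.34 − 6288.49 = 37.85; nΣy² − (Σy)² = 1071.78 − 1043.29 = 28.49
r = 17.17 / √(37.85 × 28.49) = 17.17 / 32.8382 ≈ 0.523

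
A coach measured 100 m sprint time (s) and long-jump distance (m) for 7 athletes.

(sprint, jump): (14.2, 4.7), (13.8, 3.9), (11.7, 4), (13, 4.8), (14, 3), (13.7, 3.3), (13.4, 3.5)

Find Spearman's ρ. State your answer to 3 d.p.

Rank sprint: 7, 5, 1, 2, 6, 4, 3
Rank jump: 6, 4, 5, 7, 1, 2, 3
d = rank(sprint) − rank(jump): 1, 1, -4, -5, 5, 2, 0; Σd² = 72
ρ = 1 − 6Σd² / [n(n²−1)] = 1 − 6×72 / (7×48) = 1 − 432/336 ≈ -0.286

-0.286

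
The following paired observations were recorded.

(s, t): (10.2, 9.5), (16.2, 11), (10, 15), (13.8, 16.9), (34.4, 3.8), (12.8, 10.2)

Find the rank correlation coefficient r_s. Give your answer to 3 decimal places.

-0.314

Rank s: 2, 5, 1, 4, 6, 3
Rank t: 2, 4, 5, 6, 1, 3
d = rank(s) − rank(t): 0, 1, -4, -2, 5, 0; Σd² = 46
ρ = 1 − 6Σd² / [n(n²−1)] = 1 − 6×46 / (6×35) = 1 − 276/210 ≈ -0.314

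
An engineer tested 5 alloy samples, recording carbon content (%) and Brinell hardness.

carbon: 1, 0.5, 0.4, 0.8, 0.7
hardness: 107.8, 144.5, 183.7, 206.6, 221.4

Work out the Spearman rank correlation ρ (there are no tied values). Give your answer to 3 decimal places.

-0.200

Rank carbon: 5, 2, 1, 4, 3
Rank hardness: 1, 2, 3, 4, 5
d = rank(carbon) − rank(hardness): 4, 0, -2, 0, -2; Σd² = 24
ρ = 1 − 6Σd² / [n(n²−1)] = 1 − 6×24 / (5×24) = 1 − 144/120 ≈ -0.200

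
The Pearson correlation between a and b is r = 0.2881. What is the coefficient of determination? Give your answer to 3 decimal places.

0.083

r² = (0.2881)² = 0.083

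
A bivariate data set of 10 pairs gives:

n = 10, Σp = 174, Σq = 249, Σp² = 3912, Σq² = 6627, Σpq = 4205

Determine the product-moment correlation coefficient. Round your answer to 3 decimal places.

r = (nΣpq − ΣpΣq) / √[(nΣp² − (Σp)²)(nΣq² − (Σq)²)]
Numerator: 10×4205 − 174×249 = -1276
Denominator: √[(39120 − 30276)(66270 − 62001)] = √[8844 × 4269] = 6144.5127
r = -1276 / 6144.5127 ≈ -0.208

-0.208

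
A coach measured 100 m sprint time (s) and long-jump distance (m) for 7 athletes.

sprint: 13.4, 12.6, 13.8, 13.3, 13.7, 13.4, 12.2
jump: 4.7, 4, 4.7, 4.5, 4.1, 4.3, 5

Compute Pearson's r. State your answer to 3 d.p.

n = 7, Σx = 92.4, Σy = 31.3, Σx² = 1221.74, Σy² = 140.73, Σxy = 412.88
nΣxy − ΣxΣy = 2890.16 − 2892.12 = -1.96
nΣx² − (Σx)² = 8552.18 − 8537.76 = 14.42; nΣy² − (Σy)² = 985.11 − 979.69 = 5.42
r = -1.96 / √(14.42 × 5.42) = -1.96 / 8.8406 ≈ -0.222

-0.222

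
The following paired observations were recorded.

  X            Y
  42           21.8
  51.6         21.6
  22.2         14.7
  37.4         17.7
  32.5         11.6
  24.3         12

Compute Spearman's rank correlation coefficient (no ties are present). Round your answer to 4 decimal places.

Rank X: 5, 6, 1, 4, 3, 2
Rank Y: 6, 5, 3, 4, 1, 2
d = rank(X) − rank(Y): -1, 1, -2, 0, 2, 0; Σd² = 10
ρ = 1 − 6Σd² / [n(n²−1)] = 1 − 6×10 / (6×35) = 1 − 60/210 ≈ 0.7143

0.7143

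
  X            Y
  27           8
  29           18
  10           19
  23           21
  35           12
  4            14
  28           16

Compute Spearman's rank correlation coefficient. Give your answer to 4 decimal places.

Rank X: 4, 6, 2, 3, 7, 1, 5
Rank Y: 1, 5, 6, 7, 2, 3, 4
d = rank(X) − rank(Y): 3, 1, -4, -4, 5, -2, 1; Σd² = 72
ρ = 1 − 6Σd² / [n(n²−1)] = 1 − 6×72 / (7×48) = 1 − 432/336 ≈ -0.2857

-0.2857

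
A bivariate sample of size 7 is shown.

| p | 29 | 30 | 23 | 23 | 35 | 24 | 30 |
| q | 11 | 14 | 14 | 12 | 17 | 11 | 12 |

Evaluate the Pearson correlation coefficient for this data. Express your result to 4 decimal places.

0.5784

n = 7, Σp = 194, Σq = 91, Σp² = 5500, Σq² = 1211, Σpq = 2556
nΣpq − ΣpΣq = 17892 − 17654 = 238
nΣp² − (Σp)² = 38500 − 37636 = 864; nΣq² − (Σq)² = 8477 − 8281 = 196
r = 238 / √(864 × 196) = 238 / 411.5143 ≈ 0.5784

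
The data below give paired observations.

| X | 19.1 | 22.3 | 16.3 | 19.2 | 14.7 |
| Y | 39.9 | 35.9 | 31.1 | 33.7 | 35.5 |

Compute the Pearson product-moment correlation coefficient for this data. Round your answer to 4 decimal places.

0.3253

n = 5, ΣX = 91.6, ΣY = 176.1, ΣX² = 1712.52, ΣY² = 6243.97, ΣXY = 3238.48
nΣXY − ΣXΣY = 16192.4 − 16130.76 = 61.64
nΣX² − (ΣX)² = 8562.6 − 8390.56 = 172.04; nΣY² − (ΣY)² = 31219.85 − 31011.21 = 208.64
r = 61.64 / √(172.04 × 208.64) = 61.64 / 189.4582 ≈ 0.3253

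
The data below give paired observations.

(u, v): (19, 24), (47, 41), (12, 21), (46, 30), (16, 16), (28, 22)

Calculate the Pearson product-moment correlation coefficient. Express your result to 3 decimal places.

n = 6, Σu = 168, Σv = 154, Σu² = 5870, Σv² = 4338, Σuv = 4887
nΣuv − ΣuΣv = 29322 − 25872 = 3450
nΣu² − (Σu)² = 35220 − 28224 = 6996; nΣv² − (Σv)² = 26028 − 23716 = 2312
r = 3450 / √(6996 × 2312) = 3450 / 4021.7847 ≈ 0.858

0.858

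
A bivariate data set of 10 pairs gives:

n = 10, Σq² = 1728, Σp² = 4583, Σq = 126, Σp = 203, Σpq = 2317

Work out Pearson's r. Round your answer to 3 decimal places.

r = (nΣpq − ΣpΣq) / √[(nΣp² − (Σp)²)(nΣq² − (Σq)²)]
Numerator: 10×2317 − 203×126 = -2408
Denominator: √[(45830 − 41209)(17280 − 15876)] = √[4621 × 1404] = 2547.1325
r = -2408 / 2547.1325 ≈ -0.945

-0.945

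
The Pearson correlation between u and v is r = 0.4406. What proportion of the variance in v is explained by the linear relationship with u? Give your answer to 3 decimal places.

r² = (0.4406)² = 0.194

0.194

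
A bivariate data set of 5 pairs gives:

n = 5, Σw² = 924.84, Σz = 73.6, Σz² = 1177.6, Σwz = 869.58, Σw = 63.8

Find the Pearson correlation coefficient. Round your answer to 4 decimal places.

r = (nΣwz − ΣwΣz) / √[(nΣw² − (Σw)²)(nΣz² − (Σz)²)]
Numerator: 5×869.58 − 63.8×73.6 = -347.78
Denominator: √[(4624.2 − 4070.44)(5888 − 5416.96)] = √[553.76 × 471.04] = 510.7280
r = -347.78 / 510.7280 ≈ -0.6809

-0.6809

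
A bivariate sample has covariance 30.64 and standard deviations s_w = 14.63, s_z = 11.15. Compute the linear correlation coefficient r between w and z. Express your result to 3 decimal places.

0.188

r = Cov(w,z) / (s_w · s_z) = 30.64 / (14.63 × 11.15)
  = 30.64 / 163.1245 ≈ 0.188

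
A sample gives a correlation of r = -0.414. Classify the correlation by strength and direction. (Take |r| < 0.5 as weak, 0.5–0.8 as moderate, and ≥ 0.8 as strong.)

r = -0.414 < 0 so the relationship is negative.
|r| = 0.414, which falls in the weak range.

weak negative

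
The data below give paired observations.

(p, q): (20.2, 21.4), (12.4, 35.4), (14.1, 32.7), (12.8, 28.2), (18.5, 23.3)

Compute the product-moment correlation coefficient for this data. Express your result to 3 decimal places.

n = 5, Σp = 78, Σq = 141, Σp² = 1266.7, Σq² = 4118.54, Σpq = 2124.32
nΣpq − ΣpΣq = 10621.6 − 10998 = -376.4
nΣp² − (Σp)² = 6333.5 − 6084 = 249.5; nΣq² − (Σq)² = 20592.7 − 19881 = 711.7
r = -376.4 / √(249.5 × 711.7) = -376.4 / 421.3895 ≈ -0.893

-0.893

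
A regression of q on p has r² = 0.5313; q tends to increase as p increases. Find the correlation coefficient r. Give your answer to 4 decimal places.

0.7289

|r| = √0.5313 = 0.7289
The association is positive, so r = 0.7289.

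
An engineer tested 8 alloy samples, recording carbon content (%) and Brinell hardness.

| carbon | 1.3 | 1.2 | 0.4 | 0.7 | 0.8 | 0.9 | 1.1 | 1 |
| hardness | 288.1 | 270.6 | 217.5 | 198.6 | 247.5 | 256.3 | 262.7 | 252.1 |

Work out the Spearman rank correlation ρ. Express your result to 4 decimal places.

0.9524

Rank carbon: 8, 7, 1, 2, 3, 4, 6, 5
Rank hardness: 8, 7, 2, 1, 3, 5, 6, 4
d = rank(carbon) − rank(hardness): 0, 0, -1, 1, 0, -1, 0, 1; Σd² = 4
ρ = 1 − 6Σd² / [n(n²−1)] = 1 − 6×4 / (8×63) = 1 − 24/504 ≈ 0.9524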